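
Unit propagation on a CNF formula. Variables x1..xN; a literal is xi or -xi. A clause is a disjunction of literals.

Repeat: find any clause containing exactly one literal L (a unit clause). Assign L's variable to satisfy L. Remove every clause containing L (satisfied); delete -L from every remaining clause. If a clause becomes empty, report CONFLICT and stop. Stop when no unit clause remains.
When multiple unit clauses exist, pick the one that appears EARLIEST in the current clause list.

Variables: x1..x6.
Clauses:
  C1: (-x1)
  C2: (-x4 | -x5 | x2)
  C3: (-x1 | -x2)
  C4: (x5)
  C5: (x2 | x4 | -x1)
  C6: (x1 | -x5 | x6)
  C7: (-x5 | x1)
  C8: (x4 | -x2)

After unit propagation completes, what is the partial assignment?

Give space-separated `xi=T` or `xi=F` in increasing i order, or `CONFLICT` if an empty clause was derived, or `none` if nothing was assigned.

unit clause [-1] forces x1=F; simplify:
  drop 1 from [1, -5, 6] -> [-5, 6]
  drop 1 from [-5, 1] -> [-5]
  satisfied 3 clause(s); 5 remain; assigned so far: [1]
unit clause [5] forces x5=T; simplify:
  drop -5 from [-4, -5, 2] -> [-4, 2]
  drop -5 from [-5, 6] -> [6]
  drop -5 from [-5] -> [] (empty!)
  satisfied 1 clause(s); 4 remain; assigned so far: [1, 5]
CONFLICT (empty clause)

Answer: CONFLICT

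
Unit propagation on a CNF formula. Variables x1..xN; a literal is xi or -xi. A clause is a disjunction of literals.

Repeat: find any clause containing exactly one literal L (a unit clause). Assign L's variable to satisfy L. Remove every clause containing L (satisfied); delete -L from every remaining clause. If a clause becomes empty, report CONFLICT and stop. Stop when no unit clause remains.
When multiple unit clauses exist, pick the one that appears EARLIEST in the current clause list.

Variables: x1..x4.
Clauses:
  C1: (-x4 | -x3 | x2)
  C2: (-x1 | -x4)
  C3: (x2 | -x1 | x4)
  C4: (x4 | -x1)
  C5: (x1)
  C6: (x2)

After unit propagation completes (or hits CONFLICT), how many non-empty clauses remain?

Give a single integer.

Answer: 2

Derivation:
unit clause [1] forces x1=T; simplify:
  drop -1 from [-1, -4] -> [-4]
  drop -1 from [2, -1, 4] -> [2, 4]
  drop -1 from [4, -1] -> [4]
  satisfied 1 clause(s); 5 remain; assigned so far: [1]
unit clause [-4] forces x4=F; simplify:
  drop 4 from [2, 4] -> [2]
  drop 4 from [4] -> [] (empty!)
  satisfied 2 clause(s); 3 remain; assigned so far: [1, 4]
CONFLICT (empty clause)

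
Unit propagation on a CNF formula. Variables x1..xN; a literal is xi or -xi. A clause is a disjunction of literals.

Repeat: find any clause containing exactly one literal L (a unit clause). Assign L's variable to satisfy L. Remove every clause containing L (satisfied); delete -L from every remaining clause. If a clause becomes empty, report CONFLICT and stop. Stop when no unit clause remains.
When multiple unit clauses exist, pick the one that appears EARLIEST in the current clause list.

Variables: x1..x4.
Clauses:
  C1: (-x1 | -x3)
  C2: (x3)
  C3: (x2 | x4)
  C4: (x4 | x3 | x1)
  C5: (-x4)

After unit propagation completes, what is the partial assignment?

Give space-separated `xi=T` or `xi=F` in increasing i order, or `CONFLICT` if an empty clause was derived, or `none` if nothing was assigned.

unit clause [3] forces x3=T; simplify:
  drop -3 from [-1, -3] -> [-1]
  satisfied 2 clause(s); 3 remain; assigned so far: [3]
unit clause [-1] forces x1=F; simplify:
  satisfied 1 clause(s); 2 remain; assigned so far: [1, 3]
unit clause [-4] forces x4=F; simplify:
  drop 4 from [2, 4] -> [2]
  satisfied 1 clause(s); 1 remain; assigned so far: [1, 3, 4]
unit clause [2] forces x2=T; simplify:
  satisfied 1 clause(s); 0 remain; assigned so far: [1, 2, 3, 4]

Answer: x1=F x2=T x3=T x4=F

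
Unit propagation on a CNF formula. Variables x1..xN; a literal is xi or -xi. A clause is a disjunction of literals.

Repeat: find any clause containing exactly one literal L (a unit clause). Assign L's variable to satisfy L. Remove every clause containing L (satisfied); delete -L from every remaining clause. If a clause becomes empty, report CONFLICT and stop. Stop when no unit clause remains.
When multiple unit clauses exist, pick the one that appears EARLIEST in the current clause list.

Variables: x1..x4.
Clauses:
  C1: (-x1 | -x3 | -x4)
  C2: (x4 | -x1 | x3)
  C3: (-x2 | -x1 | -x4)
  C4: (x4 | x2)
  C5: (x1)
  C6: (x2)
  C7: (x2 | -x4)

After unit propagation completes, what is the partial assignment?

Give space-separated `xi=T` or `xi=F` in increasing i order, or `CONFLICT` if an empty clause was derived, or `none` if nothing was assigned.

unit clause [1] forces x1=T; simplify:
  drop -1 from [-1, -3, -4] -> [-3, -4]
  drop -1 from [4, -1, 3] -> [4, 3]
  drop -1 from [-2, -1, -4] -> [-2, -4]
  satisfied 1 clause(s); 6 remain; assigned so far: [1]
unit clause [2] forces x2=T; simplify:
  drop -2 from [-2, -4] -> [-4]
  satisfied 3 clause(s); 3 remain; assigned so far: [1, 2]
unit clause [-4] forces x4=F; simplify:
  drop 4 from [4, 3] -> [3]
  satisfied 2 clause(s); 1 remain; assigned so far: [1, 2, 4]
unit clause [3] forces x3=T; simplify:
  satisfied 1 clause(s); 0 remain; assigned so far: [1, 2, 3, 4]

Answer: x1=T x2=T x3=T x4=F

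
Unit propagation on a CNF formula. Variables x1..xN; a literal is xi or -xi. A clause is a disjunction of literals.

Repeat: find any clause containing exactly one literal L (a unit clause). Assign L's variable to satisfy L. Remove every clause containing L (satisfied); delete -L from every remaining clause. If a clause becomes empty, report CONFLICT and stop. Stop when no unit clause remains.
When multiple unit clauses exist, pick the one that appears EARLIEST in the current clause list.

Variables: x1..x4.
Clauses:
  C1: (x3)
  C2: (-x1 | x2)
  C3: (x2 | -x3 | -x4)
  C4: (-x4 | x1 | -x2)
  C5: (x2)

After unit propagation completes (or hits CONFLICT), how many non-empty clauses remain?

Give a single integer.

Answer: 1

Derivation:
unit clause [3] forces x3=T; simplify:
  drop -3 from [2, -3, -4] -> [2, -4]
  satisfied 1 clause(s); 4 remain; assigned so far: [3]
unit clause [2] forces x2=T; simplify:
  drop -2 from [-4, 1, -2] -> [-4, 1]
  satisfied 3 clause(s); 1 remain; assigned so far: [2, 3]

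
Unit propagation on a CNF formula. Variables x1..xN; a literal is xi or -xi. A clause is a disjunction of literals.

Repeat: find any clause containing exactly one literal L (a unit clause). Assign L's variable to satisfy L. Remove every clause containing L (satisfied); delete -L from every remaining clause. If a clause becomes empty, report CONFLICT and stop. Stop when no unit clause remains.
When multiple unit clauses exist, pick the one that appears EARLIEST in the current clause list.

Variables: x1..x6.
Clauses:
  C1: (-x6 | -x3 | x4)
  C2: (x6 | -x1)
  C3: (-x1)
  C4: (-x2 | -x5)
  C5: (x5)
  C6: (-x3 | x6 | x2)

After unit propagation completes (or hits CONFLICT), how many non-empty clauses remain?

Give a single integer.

Answer: 2

Derivation:
unit clause [-1] forces x1=F; simplify:
  satisfied 2 clause(s); 4 remain; assigned so far: [1]
unit clause [5] forces x5=T; simplify:
  drop -5 from [-2, -5] -> [-2]
  satisfied 1 clause(s); 3 remain; assigned so far: [1, 5]
unit clause [-2] forces x2=F; simplify:
  drop 2 from [-3, 6, 2] -> [-3, 6]
  satisfied 1 clause(s); 2 remain; assigned so far: [1, 2, 5]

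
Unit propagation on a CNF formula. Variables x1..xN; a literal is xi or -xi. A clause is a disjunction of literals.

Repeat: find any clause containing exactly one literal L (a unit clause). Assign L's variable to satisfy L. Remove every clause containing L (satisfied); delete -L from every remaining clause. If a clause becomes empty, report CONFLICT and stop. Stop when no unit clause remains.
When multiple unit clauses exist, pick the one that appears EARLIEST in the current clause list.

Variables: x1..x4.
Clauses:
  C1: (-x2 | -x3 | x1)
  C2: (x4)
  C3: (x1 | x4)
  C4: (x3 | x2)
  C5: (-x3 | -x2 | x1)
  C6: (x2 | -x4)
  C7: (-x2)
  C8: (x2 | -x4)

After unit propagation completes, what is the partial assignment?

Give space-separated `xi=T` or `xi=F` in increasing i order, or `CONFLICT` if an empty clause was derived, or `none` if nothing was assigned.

Answer: CONFLICT

Derivation:
unit clause [4] forces x4=T; simplify:
  drop -4 from [2, -4] -> [2]
  drop -4 from [2, -4] -> [2]
  satisfied 2 clause(s); 6 remain; assigned so far: [4]
unit clause [2] forces x2=T; simplify:
  drop -2 from [-2, -3, 1] -> [-3, 1]
  drop -2 from [-3, -2, 1] -> [-3, 1]
  drop -2 from [-2] -> [] (empty!)
  satisfied 3 clause(s); 3 remain; assigned so far: [2, 4]
CONFLICT (empty clause)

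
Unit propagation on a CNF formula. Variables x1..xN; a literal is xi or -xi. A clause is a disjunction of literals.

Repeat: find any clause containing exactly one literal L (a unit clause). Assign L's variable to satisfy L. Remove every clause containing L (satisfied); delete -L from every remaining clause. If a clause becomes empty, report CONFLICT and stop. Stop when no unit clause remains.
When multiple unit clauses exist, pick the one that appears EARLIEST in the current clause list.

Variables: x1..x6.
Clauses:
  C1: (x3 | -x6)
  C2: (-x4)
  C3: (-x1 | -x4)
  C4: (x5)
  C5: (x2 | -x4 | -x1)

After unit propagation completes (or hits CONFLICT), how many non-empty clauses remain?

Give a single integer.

unit clause [-4] forces x4=F; simplify:
  satisfied 3 clause(s); 2 remain; assigned so far: [4]
unit clause [5] forces x5=T; simplify:
  satisfied 1 clause(s); 1 remain; assigned so far: [4, 5]

Answer: 1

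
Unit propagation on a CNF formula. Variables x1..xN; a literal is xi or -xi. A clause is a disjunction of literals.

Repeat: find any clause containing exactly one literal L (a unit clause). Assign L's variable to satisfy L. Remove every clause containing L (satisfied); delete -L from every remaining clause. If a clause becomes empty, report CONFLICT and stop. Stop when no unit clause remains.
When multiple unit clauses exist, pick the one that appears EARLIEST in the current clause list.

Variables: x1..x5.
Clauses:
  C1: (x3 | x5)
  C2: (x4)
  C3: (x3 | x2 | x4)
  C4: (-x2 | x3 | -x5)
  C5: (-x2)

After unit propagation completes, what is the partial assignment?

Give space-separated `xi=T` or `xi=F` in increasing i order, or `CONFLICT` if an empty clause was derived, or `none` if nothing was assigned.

unit clause [4] forces x4=T; simplify:
  satisfied 2 clause(s); 3 remain; assigned so far: [4]
unit clause [-2] forces x2=F; simplify:
  satisfied 2 clause(s); 1 remain; assigned so far: [2, 4]

Answer: x2=F x4=T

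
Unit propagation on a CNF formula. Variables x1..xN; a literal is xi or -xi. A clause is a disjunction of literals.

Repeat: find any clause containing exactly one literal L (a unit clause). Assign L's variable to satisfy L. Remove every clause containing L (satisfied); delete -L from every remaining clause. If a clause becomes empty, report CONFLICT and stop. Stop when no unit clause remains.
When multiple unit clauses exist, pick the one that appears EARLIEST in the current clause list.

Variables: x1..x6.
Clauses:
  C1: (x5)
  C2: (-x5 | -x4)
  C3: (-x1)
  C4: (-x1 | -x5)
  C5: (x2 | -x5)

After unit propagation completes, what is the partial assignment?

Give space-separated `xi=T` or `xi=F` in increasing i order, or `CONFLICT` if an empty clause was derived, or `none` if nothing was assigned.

Answer: x1=F x2=T x4=F x5=T

Derivation:
unit clause [5] forces x5=T; simplify:
  drop -5 from [-5, -4] -> [-4]
  drop -5 from [-1, -5] -> [-1]
  drop -5 from [2, -5] -> [2]
  satisfied 1 clause(s); 4 remain; assigned so far: [5]
unit clause [-4] forces x4=F; simplify:
  satisfied 1 clause(s); 3 remain; assigned so far: [4, 5]
unit clause [-1] forces x1=F; simplify:
  satisfied 2 clause(s); 1 remain; assigned so far: [1, 4, 5]
unit clause [2] forces x2=T; simplify:
  satisfied 1 clause(s); 0 remain; assigned so far: [1, 2, 4, 5]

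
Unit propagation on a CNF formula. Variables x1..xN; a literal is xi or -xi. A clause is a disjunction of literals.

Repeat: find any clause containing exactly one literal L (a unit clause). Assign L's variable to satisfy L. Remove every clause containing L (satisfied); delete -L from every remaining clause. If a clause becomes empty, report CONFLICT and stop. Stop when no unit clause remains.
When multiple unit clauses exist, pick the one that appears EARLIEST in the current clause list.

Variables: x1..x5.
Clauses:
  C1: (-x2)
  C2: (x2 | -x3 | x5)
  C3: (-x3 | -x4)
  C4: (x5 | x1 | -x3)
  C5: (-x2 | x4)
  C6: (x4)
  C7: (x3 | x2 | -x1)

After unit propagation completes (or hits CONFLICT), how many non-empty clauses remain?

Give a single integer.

Answer: 0

Derivation:
unit clause [-2] forces x2=F; simplify:
  drop 2 from [2, -3, 5] -> [-3, 5]
  drop 2 from [3, 2, -1] -> [3, -1]
  satisfied 2 clause(s); 5 remain; assigned so far: [2]
unit clause [4] forces x4=T; simplify:
  drop -4 from [-3, -4] -> [-3]
  satisfied 1 clause(s); 4 remain; assigned so far: [2, 4]
unit clause [-3] forces x3=F; simplify:
  drop 3 from [3, -1] -> [-1]
  satisfied 3 clause(s); 1 remain; assigned so far: [2, 3, 4]
unit clause [-1] forces x1=F; simplify:
  satisfied 1 clause(s); 0 remain; assigned so far: [1, 2, 3, 4]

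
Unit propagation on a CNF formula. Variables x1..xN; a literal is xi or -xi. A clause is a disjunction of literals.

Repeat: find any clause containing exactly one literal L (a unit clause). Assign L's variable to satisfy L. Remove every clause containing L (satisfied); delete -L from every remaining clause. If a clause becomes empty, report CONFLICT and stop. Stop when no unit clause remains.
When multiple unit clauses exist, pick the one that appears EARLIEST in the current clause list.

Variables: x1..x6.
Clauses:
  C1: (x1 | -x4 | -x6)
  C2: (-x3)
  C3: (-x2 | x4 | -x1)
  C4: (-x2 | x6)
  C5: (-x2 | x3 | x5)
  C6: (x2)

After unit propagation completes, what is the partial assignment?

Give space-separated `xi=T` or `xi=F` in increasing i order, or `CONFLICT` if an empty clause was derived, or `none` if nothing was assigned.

unit clause [-3] forces x3=F; simplify:
  drop 3 from [-2, 3, 5] -> [-2, 5]
  satisfied 1 clause(s); 5 remain; assigned so far: [3]
unit clause [2] forces x2=T; simplify:
  drop -2 from [-2, 4, -1] -> [4, -1]
  drop -2 from [-2, 6] -> [6]
  drop -2 from [-2, 5] -> [5]
  satisfied 1 clause(s); 4 remain; assigned so far: [2, 3]
unit clause [6] forces x6=T; simplify:
  drop -6 from [1, -4, -6] -> [1, -4]
  satisfied 1 clause(s); 3 remain; assigned so far: [2, 3, 6]
unit clause [5] forces x5=T; simplify:
  satisfied 1 clause(s); 2 remain; assigned so far: [2, 3, 5, 6]

Answer: x2=T x3=F x5=T x6=T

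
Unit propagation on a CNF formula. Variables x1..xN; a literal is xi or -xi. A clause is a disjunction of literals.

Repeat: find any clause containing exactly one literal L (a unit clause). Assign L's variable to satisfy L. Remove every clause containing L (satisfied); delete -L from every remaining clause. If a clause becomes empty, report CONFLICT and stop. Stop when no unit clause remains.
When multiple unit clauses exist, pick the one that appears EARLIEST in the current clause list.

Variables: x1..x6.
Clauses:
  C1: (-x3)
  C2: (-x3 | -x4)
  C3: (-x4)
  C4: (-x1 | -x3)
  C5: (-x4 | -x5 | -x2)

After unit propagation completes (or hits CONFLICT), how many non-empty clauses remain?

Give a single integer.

Answer: 0

Derivation:
unit clause [-3] forces x3=F; simplify:
  satisfied 3 clause(s); 2 remain; assigned so far: [3]
unit clause [-4] forces x4=F; simplify:
  satisfied 2 clause(s); 0 remain; assigned so far: [3, 4]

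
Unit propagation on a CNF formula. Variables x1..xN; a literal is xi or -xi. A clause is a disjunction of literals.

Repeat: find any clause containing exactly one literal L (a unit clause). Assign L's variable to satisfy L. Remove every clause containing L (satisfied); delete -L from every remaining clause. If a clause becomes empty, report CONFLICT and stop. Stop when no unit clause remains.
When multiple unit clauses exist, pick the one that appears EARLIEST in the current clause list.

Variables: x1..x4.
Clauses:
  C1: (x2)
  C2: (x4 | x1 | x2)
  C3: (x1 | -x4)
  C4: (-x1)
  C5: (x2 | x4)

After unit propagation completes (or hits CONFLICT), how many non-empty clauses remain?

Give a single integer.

Answer: 0

Derivation:
unit clause [2] forces x2=T; simplify:
  satisfied 3 clause(s); 2 remain; assigned so far: [2]
unit clause [-1] forces x1=F; simplify:
  drop 1 from [1, -4] -> [-4]
  satisfied 1 clause(s); 1 remain; assigned so far: [1, 2]
unit clause [-4] forces x4=F; simplify:
  satisfied 1 clause(s); 0 remain; assigned so far: [1, 2, 4]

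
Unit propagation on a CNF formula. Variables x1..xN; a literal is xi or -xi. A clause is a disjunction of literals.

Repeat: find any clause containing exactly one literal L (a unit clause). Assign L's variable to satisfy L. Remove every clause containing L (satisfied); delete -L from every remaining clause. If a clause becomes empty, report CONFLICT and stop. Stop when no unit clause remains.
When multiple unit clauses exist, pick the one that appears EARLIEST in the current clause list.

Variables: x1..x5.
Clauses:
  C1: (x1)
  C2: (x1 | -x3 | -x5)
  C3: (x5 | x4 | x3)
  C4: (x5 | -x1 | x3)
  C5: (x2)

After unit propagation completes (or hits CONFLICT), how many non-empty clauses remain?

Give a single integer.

Answer: 2

Derivation:
unit clause [1] forces x1=T; simplify:
  drop -1 from [5, -1, 3] -> [5, 3]
  satisfied 2 clause(s); 3 remain; assigned so far: [1]
unit clause [2] forces x2=T; simplify:
  satisfied 1 clause(s); 2 remain; assigned so far: [1, 2]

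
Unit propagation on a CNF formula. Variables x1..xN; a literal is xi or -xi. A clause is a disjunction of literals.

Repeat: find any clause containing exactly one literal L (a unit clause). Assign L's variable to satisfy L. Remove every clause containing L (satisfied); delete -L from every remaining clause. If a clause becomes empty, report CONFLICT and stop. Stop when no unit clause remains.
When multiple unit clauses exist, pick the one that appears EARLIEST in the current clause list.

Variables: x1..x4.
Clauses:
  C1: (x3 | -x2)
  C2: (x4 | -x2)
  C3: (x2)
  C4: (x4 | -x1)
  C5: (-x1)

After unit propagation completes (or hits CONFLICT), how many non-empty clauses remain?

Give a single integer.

Answer: 0

Derivation:
unit clause [2] forces x2=T; simplify:
  drop -2 from [3, -2] -> [3]
  drop -2 from [4, -2] -> [4]
  satisfied 1 clause(s); 4 remain; assigned so far: [2]
unit clause [3] forces x3=T; simplify:
  satisfied 1 clause(s); 3 remain; assigned so far: [2, 3]
unit clause [4] forces x4=T; simplify:
  satisfied 2 clause(s); 1 remain; assigned so far: [2, 3, 4]
unit clause [-1] forces x1=F; simplify:
  satisfied 1 clause(s); 0 remain; assigned so far: [1, 2, 3, 4]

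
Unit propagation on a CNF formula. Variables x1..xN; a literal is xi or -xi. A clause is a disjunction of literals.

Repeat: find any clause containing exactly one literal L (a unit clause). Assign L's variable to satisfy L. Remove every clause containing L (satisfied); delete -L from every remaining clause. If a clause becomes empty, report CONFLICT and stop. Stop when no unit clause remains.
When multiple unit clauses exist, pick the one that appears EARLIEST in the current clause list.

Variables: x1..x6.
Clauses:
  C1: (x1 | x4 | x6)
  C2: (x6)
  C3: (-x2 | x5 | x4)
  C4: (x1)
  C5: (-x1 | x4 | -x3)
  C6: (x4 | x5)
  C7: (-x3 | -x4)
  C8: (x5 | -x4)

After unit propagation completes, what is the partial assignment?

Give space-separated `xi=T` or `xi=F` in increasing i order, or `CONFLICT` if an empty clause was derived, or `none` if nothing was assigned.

unit clause [6] forces x6=T; simplify:
  satisfied 2 clause(s); 6 remain; assigned so far: [6]
unit clause [1] forces x1=T; simplify:
  drop -1 from [-1, 4, -3] -> [4, -3]
  satisfied 1 clause(s); 5 remain; assigned so far: [1, 6]

Answer: x1=T x6=T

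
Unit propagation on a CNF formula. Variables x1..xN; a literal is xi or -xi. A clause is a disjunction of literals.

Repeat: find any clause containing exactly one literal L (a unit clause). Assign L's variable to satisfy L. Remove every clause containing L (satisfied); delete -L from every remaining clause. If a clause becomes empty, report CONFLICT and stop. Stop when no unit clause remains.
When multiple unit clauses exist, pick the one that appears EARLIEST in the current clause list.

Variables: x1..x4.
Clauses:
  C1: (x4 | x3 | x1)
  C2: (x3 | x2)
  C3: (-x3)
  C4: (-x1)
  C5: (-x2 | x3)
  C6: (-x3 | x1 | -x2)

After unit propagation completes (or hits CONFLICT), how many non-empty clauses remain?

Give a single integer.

Answer: 2

Derivation:
unit clause [-3] forces x3=F; simplify:
  drop 3 from [4, 3, 1] -> [4, 1]
  drop 3 from [3, 2] -> [2]
  drop 3 from [-2, 3] -> [-2]
  satisfied 2 clause(s); 4 remain; assigned so far: [3]
unit clause [2] forces x2=T; simplify:
  drop -2 from [-2] -> [] (empty!)
  satisfied 1 clause(s); 3 remain; assigned so far: [2, 3]
CONFLICT (empty clause)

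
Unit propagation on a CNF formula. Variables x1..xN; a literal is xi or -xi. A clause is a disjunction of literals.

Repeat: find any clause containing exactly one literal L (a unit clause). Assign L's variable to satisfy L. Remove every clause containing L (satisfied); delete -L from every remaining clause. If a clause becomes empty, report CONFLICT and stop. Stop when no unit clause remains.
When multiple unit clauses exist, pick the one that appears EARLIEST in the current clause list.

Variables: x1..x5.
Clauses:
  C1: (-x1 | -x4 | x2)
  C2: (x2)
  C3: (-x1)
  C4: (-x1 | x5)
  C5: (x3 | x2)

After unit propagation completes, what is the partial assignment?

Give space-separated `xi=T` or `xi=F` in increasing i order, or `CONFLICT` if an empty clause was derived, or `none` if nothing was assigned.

Answer: x1=F x2=T

Derivation:
unit clause [2] forces x2=T; simplify:
  satisfied 3 clause(s); 2 remain; assigned so far: [2]
unit clause [-1] forces x1=F; simplify:
  satisfied 2 clause(s); 0 remain; assigned so far: [1, 2]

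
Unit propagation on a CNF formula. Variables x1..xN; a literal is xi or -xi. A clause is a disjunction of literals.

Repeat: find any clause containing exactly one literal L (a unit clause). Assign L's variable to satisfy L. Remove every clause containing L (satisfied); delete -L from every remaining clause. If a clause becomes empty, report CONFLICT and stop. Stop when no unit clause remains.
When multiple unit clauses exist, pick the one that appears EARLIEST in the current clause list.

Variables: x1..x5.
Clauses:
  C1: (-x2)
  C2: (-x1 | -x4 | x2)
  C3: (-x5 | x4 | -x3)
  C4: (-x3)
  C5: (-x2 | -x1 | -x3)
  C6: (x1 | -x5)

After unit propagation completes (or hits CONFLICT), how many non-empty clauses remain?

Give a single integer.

unit clause [-2] forces x2=F; simplify:
  drop 2 from [-1, -4, 2] -> [-1, -4]
  satisfied 2 clause(s); 4 remain; assigned so far: [2]
unit clause [-3] forces x3=F; simplify:
  satisfied 2 clause(s); 2 remain; assigned so far: [2, 3]

Answer: 2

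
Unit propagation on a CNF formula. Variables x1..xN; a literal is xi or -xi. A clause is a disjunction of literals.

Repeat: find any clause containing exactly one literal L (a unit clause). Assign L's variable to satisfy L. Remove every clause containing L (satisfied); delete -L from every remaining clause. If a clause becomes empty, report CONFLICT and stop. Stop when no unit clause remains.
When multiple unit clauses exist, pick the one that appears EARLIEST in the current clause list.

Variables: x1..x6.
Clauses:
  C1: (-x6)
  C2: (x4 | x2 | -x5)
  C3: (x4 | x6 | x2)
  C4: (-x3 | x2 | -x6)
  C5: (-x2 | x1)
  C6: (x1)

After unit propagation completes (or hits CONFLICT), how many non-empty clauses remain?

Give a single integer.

unit clause [-6] forces x6=F; simplify:
  drop 6 from [4, 6, 2] -> [4, 2]
  satisfied 2 clause(s); 4 remain; assigned so far: [6]
unit clause [1] forces x1=T; simplify:
  satisfied 2 clause(s); 2 remain; assigned so far: [1, 6]

Answer: 2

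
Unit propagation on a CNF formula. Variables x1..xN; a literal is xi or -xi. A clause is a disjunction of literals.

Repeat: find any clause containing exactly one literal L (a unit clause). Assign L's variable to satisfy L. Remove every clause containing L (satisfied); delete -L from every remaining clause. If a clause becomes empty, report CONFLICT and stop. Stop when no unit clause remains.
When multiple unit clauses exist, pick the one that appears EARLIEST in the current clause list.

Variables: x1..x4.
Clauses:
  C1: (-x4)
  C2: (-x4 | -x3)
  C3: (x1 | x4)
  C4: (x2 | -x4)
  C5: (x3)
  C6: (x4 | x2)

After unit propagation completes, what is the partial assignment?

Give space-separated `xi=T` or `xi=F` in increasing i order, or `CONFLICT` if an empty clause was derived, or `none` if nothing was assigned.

unit clause [-4] forces x4=F; simplify:
  drop 4 from [1, 4] -> [1]
  drop 4 from [4, 2] -> [2]
  satisfied 3 clause(s); 3 remain; assigned so far: [4]
unit clause [1] forces x1=T; simplify:
  satisfied 1 clause(s); 2 remain; assigned so far: [1, 4]
unit clause [3] forces x3=T; simplify:
  satisfied 1 clause(s); 1 remain; assigned so far: [1, 3, 4]
unit clause [2] forces x2=T; simplify:
  satisfied 1 clause(s); 0 remain; assigned so far: [1, 2, 3, 4]

Answer: x1=T x2=T x3=T x4=F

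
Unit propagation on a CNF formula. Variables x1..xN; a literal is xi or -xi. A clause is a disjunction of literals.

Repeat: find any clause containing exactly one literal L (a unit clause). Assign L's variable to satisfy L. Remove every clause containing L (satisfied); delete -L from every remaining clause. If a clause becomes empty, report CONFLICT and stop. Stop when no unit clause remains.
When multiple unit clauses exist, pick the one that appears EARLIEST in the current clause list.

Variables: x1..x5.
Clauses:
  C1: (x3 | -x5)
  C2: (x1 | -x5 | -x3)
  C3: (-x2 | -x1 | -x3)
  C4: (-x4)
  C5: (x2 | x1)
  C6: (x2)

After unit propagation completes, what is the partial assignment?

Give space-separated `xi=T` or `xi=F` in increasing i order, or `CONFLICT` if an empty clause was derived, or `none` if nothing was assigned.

unit clause [-4] forces x4=F; simplify:
  satisfied 1 clause(s); 5 remain; assigned so far: [4]
unit clause [2] forces x2=T; simplify:
  drop -2 from [-2, -1, -3] -> [-1, -3]
  satisfied 2 clause(s); 3 remain; assigned so far: [2, 4]

Answer: x2=T x4=F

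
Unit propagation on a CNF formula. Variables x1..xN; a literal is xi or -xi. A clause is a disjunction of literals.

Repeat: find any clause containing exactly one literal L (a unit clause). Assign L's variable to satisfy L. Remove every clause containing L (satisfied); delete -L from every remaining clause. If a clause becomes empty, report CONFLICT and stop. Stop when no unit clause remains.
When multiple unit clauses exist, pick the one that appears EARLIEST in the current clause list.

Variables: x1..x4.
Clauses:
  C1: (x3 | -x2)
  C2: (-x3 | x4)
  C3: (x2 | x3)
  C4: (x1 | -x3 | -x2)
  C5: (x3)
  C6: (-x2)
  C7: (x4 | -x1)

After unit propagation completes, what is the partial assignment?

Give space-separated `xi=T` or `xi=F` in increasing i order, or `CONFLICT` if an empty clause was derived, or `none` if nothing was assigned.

Answer: x2=F x3=T x4=T

Derivation:
unit clause [3] forces x3=T; simplify:
  drop -3 from [-3, 4] -> [4]
  drop -3 from [1, -3, -2] -> [1, -2]
  satisfied 3 clause(s); 4 remain; assigned so far: [3]
unit clause [4] forces x4=T; simplify:
  satisfied 2 clause(s); 2 remain; assigned so far: [3, 4]
unit clause [-2] forces x2=F; simplify:
  satisfied 2 clause(s); 0 remain; assigned so far: [2, 3, 4]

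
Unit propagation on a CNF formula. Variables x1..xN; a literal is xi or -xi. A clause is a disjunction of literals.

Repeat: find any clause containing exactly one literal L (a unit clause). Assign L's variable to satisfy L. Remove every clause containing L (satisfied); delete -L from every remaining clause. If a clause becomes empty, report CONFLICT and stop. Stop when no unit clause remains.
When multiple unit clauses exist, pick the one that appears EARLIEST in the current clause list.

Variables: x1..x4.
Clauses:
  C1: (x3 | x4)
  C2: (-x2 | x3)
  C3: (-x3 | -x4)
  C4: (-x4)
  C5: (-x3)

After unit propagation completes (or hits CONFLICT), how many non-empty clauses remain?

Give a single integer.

unit clause [-4] forces x4=F; simplify:
  drop 4 from [3, 4] -> [3]
  satisfied 2 clause(s); 3 remain; assigned so far: [4]
unit clause [3] forces x3=T; simplify:
  drop -3 from [-3] -> [] (empty!)
  satisfied 2 clause(s); 1 remain; assigned so far: [3, 4]
CONFLICT (empty clause)

Answer: 0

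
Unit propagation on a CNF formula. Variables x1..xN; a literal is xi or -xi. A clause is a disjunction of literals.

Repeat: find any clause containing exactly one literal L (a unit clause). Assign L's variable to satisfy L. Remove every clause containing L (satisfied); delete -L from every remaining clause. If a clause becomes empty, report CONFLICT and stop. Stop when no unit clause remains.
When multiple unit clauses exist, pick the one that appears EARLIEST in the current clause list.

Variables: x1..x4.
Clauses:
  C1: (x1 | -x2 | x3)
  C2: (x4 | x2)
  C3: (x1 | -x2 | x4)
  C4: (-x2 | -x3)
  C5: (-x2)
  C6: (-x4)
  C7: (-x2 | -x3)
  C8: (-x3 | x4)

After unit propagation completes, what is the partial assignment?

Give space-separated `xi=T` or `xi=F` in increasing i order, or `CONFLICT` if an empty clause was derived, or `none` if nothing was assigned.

Answer: CONFLICT

Derivation:
unit clause [-2] forces x2=F; simplify:
  drop 2 from [4, 2] -> [4]
  satisfied 5 clause(s); 3 remain; assigned so far: [2]
unit clause [4] forces x4=T; simplify:
  drop -4 from [-4] -> [] (empty!)
  satisfied 2 clause(s); 1 remain; assigned so far: [2, 4]
CONFLICT (empty clause)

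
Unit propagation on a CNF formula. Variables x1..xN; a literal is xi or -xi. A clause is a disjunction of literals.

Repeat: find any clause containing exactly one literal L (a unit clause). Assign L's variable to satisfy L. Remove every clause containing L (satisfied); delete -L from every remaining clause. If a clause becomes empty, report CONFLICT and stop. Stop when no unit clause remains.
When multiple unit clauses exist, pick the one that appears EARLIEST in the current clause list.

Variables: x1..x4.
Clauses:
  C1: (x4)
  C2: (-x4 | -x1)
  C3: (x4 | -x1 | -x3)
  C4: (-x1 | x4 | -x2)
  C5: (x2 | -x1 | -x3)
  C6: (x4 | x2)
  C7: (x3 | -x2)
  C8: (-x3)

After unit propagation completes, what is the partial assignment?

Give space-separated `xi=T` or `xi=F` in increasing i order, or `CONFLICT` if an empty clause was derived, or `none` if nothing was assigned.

unit clause [4] forces x4=T; simplify:
  drop -4 from [-4, -1] -> [-1]
  satisfied 4 clause(s); 4 remain; assigned so far: [4]
unit clause [-1] forces x1=F; simplify:
  satisfied 2 clause(s); 2 remain; assigned so far: [1, 4]
unit clause [-3] forces x3=F; simplify:
  drop 3 from [3, -2] -> [-2]
  satisfied 1 clause(s); 1 remain; assigned so far: [1, 3, 4]
unit clause [-2] forces x2=F; simplify:
  satisfied 1 clause(s); 0 remain; assigned so far: [1, 2, 3, 4]

Answer: x1=F x2=F x3=F x4=T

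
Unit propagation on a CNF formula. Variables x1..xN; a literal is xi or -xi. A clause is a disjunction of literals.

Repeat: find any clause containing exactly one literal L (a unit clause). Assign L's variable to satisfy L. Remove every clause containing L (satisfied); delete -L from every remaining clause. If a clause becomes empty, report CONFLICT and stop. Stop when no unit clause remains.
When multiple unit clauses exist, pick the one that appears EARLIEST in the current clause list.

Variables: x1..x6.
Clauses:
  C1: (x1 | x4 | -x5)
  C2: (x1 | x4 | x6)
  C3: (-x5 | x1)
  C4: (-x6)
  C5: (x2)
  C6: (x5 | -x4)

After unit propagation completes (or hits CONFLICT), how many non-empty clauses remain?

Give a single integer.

Answer: 4

Derivation:
unit clause [-6] forces x6=F; simplify:
  drop 6 from [1, 4, 6] -> [1, 4]
  satisfied 1 clause(s); 5 remain; assigned so far: [6]
unit clause [2] forces x2=T; simplify:
  satisfied 1 clause(s); 4 remain; assigned so far: [2, 6]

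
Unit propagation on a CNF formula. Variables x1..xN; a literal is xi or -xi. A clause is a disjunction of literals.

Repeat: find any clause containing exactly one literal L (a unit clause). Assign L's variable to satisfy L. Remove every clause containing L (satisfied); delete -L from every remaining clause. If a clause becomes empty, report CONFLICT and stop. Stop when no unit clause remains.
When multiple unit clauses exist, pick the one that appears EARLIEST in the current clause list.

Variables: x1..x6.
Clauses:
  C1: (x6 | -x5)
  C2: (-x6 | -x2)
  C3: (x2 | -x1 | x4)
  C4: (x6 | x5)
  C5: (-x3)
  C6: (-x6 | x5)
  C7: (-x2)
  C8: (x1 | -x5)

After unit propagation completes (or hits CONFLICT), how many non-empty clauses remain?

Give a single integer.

unit clause [-3] forces x3=F; simplify:
  satisfied 1 clause(s); 7 remain; assigned so far: [3]
unit clause [-2] forces x2=F; simplify:
  drop 2 from [2, -1, 4] -> [-1, 4]
  satisfied 2 clause(s); 5 remain; assigned so far: [2, 3]

Answer: 5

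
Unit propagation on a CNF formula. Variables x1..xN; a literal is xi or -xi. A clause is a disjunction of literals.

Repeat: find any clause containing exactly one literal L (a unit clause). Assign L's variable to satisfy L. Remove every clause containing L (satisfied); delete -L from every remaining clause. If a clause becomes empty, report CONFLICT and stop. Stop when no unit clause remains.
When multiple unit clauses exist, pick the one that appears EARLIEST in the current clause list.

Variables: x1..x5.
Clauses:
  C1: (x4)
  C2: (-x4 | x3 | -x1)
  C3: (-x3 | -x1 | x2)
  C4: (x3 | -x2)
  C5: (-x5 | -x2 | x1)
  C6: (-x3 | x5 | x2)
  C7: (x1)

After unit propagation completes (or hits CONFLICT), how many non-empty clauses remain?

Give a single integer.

Answer: 0

Derivation:
unit clause [4] forces x4=T; simplify:
  drop -4 from [-4, 3, -1] -> [3, -1]
  satisfied 1 clause(s); 6 remain; assigned so far: [4]
unit clause [1] forces x1=T; simplify:
  drop -1 from [3, -1] -> [3]
  drop -1 from [-3, -1, 2] -> [-3, 2]
  satisfied 2 clause(s); 4 remain; assigned so far: [1, 4]
unit clause [3] forces x3=T; simplify:
  drop -3 from [-3, 2] -> [2]
  drop -3 from [-3, 5, 2] -> [5, 2]
  satisfied 2 clause(s); 2 remain; assigned so far: [1, 3, 4]
unit clause [2] forces x2=T; simplify:
  satisfied 2 clause(s); 0 remain; assigned so far: [1, 2, 3, 4]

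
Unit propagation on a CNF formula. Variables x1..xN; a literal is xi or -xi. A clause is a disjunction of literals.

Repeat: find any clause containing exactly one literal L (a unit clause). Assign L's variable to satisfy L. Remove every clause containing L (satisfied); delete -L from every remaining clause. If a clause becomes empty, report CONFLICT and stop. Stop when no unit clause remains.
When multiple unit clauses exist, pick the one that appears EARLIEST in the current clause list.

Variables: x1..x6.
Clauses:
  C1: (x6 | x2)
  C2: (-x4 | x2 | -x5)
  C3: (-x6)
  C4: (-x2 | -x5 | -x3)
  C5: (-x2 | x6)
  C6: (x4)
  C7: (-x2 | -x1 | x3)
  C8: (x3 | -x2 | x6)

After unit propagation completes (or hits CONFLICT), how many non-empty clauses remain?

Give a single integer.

unit clause [-6] forces x6=F; simplify:
  drop 6 from [6, 2] -> [2]
  drop 6 from [-2, 6] -> [-2]
  drop 6 from [3, -2, 6] -> [3, -2]
  satisfied 1 clause(s); 7 remain; assigned so far: [6]
unit clause [2] forces x2=T; simplify:
  drop -2 from [-2, -5, -3] -> [-5, -3]
  drop -2 from [-2] -> [] (empty!)
  drop -2 from [-2, -1, 3] -> [-1, 3]
  drop -2 from [3, -2] -> [3]
  satisfied 2 clause(s); 5 remain; assigned so far: [2, 6]
CONFLICT (empty clause)

Answer: 4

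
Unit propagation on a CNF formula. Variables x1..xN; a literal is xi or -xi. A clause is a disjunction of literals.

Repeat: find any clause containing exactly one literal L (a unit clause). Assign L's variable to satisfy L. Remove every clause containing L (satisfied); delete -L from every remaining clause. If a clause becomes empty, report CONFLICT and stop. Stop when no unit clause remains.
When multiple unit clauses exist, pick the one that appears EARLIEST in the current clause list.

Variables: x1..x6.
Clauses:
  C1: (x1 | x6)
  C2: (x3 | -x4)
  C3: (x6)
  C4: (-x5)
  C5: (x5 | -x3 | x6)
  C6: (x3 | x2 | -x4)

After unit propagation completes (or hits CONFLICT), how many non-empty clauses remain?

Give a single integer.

Answer: 2

Derivation:
unit clause [6] forces x6=T; simplify:
  satisfied 3 clause(s); 3 remain; assigned so far: [6]
unit clause [-5] forces x5=F; simplify:
  satisfied 1 clause(s); 2 remain; assigned so far: [5, 6]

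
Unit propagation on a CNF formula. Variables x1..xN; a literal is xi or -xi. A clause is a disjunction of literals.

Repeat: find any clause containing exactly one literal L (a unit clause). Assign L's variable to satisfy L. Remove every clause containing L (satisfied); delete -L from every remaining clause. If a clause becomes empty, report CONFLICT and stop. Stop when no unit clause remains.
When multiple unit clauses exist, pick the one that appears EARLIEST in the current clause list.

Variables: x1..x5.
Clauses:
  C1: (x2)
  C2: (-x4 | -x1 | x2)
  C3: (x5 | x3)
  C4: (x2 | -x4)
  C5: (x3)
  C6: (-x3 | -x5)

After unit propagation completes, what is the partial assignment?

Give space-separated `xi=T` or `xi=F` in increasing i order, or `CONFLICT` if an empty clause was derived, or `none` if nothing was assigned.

Answer: x2=T x3=T x5=F

Derivation:
unit clause [2] forces x2=T; simplify:
  satisfied 3 clause(s); 3 remain; assigned so far: [2]
unit clause [3] forces x3=T; simplify:
  drop -3 from [-3, -5] -> [-5]
  satisfied 2 clause(s); 1 remain; assigned so far: [2, 3]
unit clause [-5] forces x5=F; simplify:
  satisfied 1 clause(s); 0 remain; assigned so far: [2, 3, 5]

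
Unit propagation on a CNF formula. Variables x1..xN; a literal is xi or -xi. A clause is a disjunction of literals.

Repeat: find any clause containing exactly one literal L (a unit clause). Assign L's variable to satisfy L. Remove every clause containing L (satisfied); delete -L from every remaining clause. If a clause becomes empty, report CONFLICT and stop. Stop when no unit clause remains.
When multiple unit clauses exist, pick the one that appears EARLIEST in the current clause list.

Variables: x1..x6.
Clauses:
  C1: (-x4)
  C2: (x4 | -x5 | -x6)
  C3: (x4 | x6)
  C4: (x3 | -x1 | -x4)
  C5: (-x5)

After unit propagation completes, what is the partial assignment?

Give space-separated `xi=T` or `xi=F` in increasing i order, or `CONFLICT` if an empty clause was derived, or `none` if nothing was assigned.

Answer: x4=F x5=F x6=T

Derivation:
unit clause [-4] forces x4=F; simplify:
  drop 4 from [4, -5, -6] -> [-5, -6]
  drop 4 from [4, 6] -> [6]
  satisfied 2 clause(s); 3 remain; assigned so far: [4]
unit clause [6] forces x6=T; simplify:
  drop -6 from [-5, -6] -> [-5]
  satisfied 1 clause(s); 2 remain; assigned so far: [4, 6]
unit clause [-5] forces x5=F; simplify:
  satisfied 2 clause(s); 0 remain; assigned so far: [4, 5, 6]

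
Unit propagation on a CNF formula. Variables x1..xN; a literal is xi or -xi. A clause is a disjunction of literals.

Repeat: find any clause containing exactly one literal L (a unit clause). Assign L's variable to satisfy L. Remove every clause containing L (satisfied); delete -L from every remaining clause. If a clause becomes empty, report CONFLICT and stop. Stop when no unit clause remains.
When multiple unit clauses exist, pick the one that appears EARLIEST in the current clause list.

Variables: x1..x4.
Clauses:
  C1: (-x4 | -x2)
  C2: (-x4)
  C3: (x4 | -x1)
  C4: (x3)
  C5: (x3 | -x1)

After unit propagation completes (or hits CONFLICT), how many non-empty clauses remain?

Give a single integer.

unit clause [-4] forces x4=F; simplify:
  drop 4 from [4, -1] -> [-1]
  satisfied 2 clause(s); 3 remain; assigned so far: [4]
unit clause [-1] forces x1=F; simplify:
  satisfied 2 clause(s); 1 remain; assigned so far: [1, 4]
unit clause [3] forces x3=T; simplify:
  satisfied 1 clause(s); 0 remain; assigned so far: [1, 3, 4]

Answer: 0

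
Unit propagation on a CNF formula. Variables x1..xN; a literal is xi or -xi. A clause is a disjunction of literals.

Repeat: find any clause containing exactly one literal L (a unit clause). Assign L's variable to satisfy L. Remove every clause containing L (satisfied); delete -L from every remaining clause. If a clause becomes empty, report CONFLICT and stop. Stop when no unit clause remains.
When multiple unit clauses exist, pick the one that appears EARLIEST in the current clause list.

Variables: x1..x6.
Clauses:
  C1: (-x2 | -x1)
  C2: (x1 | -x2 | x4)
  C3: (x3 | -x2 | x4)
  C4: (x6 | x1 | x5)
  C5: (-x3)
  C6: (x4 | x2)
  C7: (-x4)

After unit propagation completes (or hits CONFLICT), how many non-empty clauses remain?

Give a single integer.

Answer: 1

Derivation:
unit clause [-3] forces x3=F; simplify:
  drop 3 from [3, -2, 4] -> [-2, 4]
  satisfied 1 clause(s); 6 remain; assigned so far: [3]
unit clause [-4] forces x4=F; simplify:
  drop 4 from [1, -2, 4] -> [1, -2]
  drop 4 from [-2, 4] -> [-2]
  drop 4 from [4, 2] -> [2]
  satisfied 1 clause(s); 5 remain; assigned so far: [3, 4]
unit clause [-2] forces x2=F; simplify:
  drop 2 from [2] -> [] (empty!)
  satisfied 3 clause(s); 2 remain; assigned so far: [2, 3, 4]
CONFLICT (empty clause)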